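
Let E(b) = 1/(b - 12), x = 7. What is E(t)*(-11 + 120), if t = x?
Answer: -109/5 ≈ -21.800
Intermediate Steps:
t = 7
E(b) = 1/(-12 + b)
E(t)*(-11 + 120) = (-11 + 120)/(-12 + 7) = 109/(-5) = -1/5*109 = -109/5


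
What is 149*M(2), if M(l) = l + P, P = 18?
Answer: 2980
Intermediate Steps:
M(l) = 18 + l (M(l) = l + 18 = 18 + l)
149*M(2) = 149*(18 + 2) = 149*20 = 2980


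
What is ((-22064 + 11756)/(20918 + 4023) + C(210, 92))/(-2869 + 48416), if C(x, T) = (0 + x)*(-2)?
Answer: -10485528/1135987727 ≈ -0.0092303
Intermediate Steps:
C(x, T) = -2*x (C(x, T) = x*(-2) = -2*x)
((-22064 + 11756)/(20918 + 4023) + C(210, 92))/(-2869 + 48416) = ((-22064 + 11756)/(20918 + 4023) - 2*210)/(-2869 + 48416) = (-10308/24941 - 420)/45547 = (-10308*1/24941 - 420)*(1/45547) = (-10308/24941 - 420)*(1/45547) = -10485528/24941*1/45547 = -10485528/1135987727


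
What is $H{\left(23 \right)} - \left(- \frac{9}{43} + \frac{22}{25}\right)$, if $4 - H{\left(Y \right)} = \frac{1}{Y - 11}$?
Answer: $\frac{41873}{12900} \approx 3.246$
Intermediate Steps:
$H{\left(Y \right)} = 4 - \frac{1}{-11 + Y}$ ($H{\left(Y \right)} = 4 - \frac{1}{Y - 11} = 4 - \frac{1}{-11 + Y}$)
$H{\left(23 \right)} - \left(- \frac{9}{43} + \frac{22}{25}\right) = \frac{-45 + 4 \cdot 23}{-11 + 23} - \left(- \frac{9}{43} + \frac{22}{25}\right) = \frac{-45 + 92}{12} - \frac{721}{1075} = \frac{1}{12} \cdot 47 + \left(- \frac{22}{25} + \frac{9}{43}\right) = \frac{47}{12} - \frac{721}{1075} = \frac{41873}{12900}$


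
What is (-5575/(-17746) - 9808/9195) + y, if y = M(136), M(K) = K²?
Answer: 4923249929/266190 ≈ 18495.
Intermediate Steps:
y = 18496 (y = 136² = 18496)
(-5575/(-17746) - 9808/9195) + y = (-5575/(-17746) - 9808/9195) + 18496 = (-5575*(-1/17746) - 9808*1/9195) + 18496 = (5575/17746 - 16/15) + 18496 = -200311/266190 + 18496 = 4923249929/266190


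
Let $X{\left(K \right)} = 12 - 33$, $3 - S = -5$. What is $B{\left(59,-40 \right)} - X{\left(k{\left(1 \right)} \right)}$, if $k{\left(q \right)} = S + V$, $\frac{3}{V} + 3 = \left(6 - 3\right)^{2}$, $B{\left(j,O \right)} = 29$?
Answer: $50$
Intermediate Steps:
$S = 8$ ($S = 3 - -5 = 3 + 5 = 8$)
$V = \frac{1}{2}$ ($V = \frac{3}{-3 + \left(6 - 3\right)^{2}} = \frac{3}{-3 + 3^{2}} = \frac{3}{-3 + 9} = \frac{3}{6} = 3 \cdot \frac{1}{6} = \frac{1}{2} \approx 0.5$)
$k{\left(q \right)} = \frac{17}{2}$ ($k{\left(q \right)} = 8 + \frac{1}{2} = \frac{17}{2}$)
$X{\left(K \right)} = -21$
$B{\left(59,-40 \right)} - X{\left(k{\left(1 \right)} \right)} = 29 - -21 = 29 + 21 = 50$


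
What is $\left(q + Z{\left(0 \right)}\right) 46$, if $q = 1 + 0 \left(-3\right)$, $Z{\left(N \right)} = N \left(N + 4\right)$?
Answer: $46$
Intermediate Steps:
$Z{\left(N \right)} = N \left(4 + N\right)$
$q = 1$ ($q = 1 + 0 = 1$)
$\left(q + Z{\left(0 \right)}\right) 46 = \left(1 + 0 \left(4 + 0\right)\right) 46 = \left(1 + 0 \cdot 4\right) 46 = \left(1 + 0\right) 46 = 1 \cdot 46 = 46$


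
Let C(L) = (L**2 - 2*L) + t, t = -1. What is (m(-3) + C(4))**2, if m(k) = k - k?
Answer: 49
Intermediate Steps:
m(k) = 0
C(L) = -1 + L**2 - 2*L (C(L) = (L**2 - 2*L) - 1 = -1 + L**2 - 2*L)
(m(-3) + C(4))**2 = (0 + (-1 + 4**2 - 2*4))**2 = (0 + (-1 + 16 - 8))**2 = (0 + 7)**2 = 7**2 = 49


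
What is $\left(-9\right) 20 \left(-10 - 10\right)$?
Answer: $3600$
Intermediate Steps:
$\left(-9\right) 20 \left(-10 - 10\right) = - 180 \left(-10 - 10\right) = \left(-180\right) \left(-20\right) = 3600$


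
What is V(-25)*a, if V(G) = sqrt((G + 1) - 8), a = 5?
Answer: 20*I*sqrt(2) ≈ 28.284*I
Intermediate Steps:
V(G) = sqrt(-7 + G) (V(G) = sqrt((1 + G) - 8) = sqrt(-7 + G))
V(-25)*a = sqrt(-7 - 25)*5 = sqrt(-32)*5 = (4*I*sqrt(2))*5 = 20*I*sqrt(2)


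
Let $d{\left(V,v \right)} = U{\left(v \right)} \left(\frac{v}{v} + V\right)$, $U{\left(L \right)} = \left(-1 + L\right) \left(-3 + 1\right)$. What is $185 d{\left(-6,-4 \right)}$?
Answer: $-9250$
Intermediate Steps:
$U{\left(L \right)} = 2 - 2 L$ ($U{\left(L \right)} = \left(-1 + L\right) \left(-2\right) = 2 - 2 L$)
$d{\left(V,v \right)} = \left(1 + V\right) \left(2 - 2 v\right)$ ($d{\left(V,v \right)} = \left(2 - 2 v\right) \left(\frac{v}{v} + V\right) = \left(2 - 2 v\right) \left(1 + V\right) = \left(1 + V\right) \left(2 - 2 v\right)$)
$185 d{\left(-6,-4 \right)} = 185 \left(- 2 \left(1 - 6\right) \left(-1 - 4\right)\right) = 185 \left(\left(-2\right) \left(-5\right) \left(-5\right)\right) = 185 \left(-50\right) = -9250$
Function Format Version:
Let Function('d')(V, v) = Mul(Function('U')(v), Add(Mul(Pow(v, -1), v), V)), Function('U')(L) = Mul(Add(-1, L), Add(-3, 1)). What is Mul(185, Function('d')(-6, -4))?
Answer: -9250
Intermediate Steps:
Function('U')(L) = Add(2, Mul(-2, L)) (Function('U')(L) = Mul(Add(-1, L), -2) = Add(2, Mul(-2, L)))
Function('d')(V, v) = Mul(Add(1, V), Add(2, Mul(-2, v))) (Function('d')(V, v) = Mul(Add(2, Mul(-2, v)), Add(Mul(Pow(v, -1), v), V)) = Mul(Add(2, Mul(-2, v)), Add(1, V)) = Mul(Add(1, V), Add(2, Mul(-2, v))))
Mul(185, Function('d')(-6, -4)) = Mul(185, Mul(-2, Add(1, -6), Add(-1, -4))) = Mul(185, Mul(-2, -5, -5)) = Mul(185, -50) = -9250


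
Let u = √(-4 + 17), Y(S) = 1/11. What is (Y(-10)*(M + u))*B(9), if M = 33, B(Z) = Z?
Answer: 27 + 9*√13/11 ≈ 29.950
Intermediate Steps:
Y(S) = 1/11
u = √13 ≈ 3.6056
(Y(-10)*(M + u))*B(9) = ((33 + √13)/11)*9 = (3 + √13/11)*9 = 27 + 9*√13/11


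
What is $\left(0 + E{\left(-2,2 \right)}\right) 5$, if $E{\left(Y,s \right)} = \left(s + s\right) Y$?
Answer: $-40$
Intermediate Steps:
$E{\left(Y,s \right)} = 2 Y s$ ($E{\left(Y,s \right)} = 2 s Y = 2 Y s$)
$\left(0 + E{\left(-2,2 \right)}\right) 5 = \left(0 + 2 \left(-2\right) 2\right) 5 = \left(0 - 8\right) 5 = \left(-8\right) 5 = -40$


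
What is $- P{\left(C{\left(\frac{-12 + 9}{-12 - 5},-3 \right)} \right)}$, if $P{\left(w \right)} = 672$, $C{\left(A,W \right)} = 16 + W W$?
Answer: $-672$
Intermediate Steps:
$C{\left(A,W \right)} = 16 + W^{2}$
$- P{\left(C{\left(\frac{-12 + 9}{-12 - 5},-3 \right)} \right)} = \left(-1\right) 672 = -672$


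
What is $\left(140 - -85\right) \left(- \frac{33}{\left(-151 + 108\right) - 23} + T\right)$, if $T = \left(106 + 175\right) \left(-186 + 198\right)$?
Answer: $\frac{1517625}{2} \approx 7.5881 \cdot 10^{5}$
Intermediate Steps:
$T = 3372$ ($T = 281 \cdot 12 = 3372$)
$\left(140 - -85\right) \left(- \frac{33}{\left(-151 + 108\right) - 23} + T\right) = \left(140 - -85\right) \left(- \frac{33}{\left(-151 + 108\right) - 23} + 3372\right) = \left(140 + 85\right) \left(- \frac{33}{-43 - 23} + 3372\right) = 225 \left(- \frac{33}{-66} + 3372\right) = 225 \left(\left(-33\right) \left(- \frac{1}{66}\right) + 3372\right) = 225 \left(\frac{1}{2} + 3372\right) = 225 \cdot \frac{6745}{2} = \frac{1517625}{2}$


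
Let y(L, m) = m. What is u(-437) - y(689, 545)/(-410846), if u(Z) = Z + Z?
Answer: -359078859/410846 ≈ -874.00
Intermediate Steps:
u(Z) = 2*Z
u(-437) - y(689, 545)/(-410846) = 2*(-437) - 545/(-410846) = -874 - 545*(-1)/410846 = -874 - 1*(-545/410846) = -874 + 545/410846 = -359078859/410846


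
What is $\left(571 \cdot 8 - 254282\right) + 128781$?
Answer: $-120933$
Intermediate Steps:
$\left(571 \cdot 8 - 254282\right) + 128781 = \left(4568 - 254282\right) + 128781 = -249714 + 128781 = -120933$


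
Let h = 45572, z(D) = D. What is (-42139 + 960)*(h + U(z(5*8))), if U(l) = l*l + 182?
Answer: -1949990366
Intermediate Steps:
U(l) = 182 + l**2 (U(l) = l**2 + 182 = 182 + l**2)
(-42139 + 960)*(h + U(z(5*8))) = (-42139 + 960)*(45572 + (182 + (5*8)**2)) = -41179*(45572 + (182 + 40**2)) = -41179*(45572 + (182 + 1600)) = -41179*(45572 + 1782) = -41179*47354 = -1949990366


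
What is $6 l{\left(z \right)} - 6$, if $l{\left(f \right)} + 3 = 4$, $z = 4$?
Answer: $0$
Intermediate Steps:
$l{\left(f \right)} = 1$ ($l{\left(f \right)} = -3 + 4 = 1$)
$6 l{\left(z \right)} - 6 = 6 \cdot 1 - 6 = 6 - 6 = 0$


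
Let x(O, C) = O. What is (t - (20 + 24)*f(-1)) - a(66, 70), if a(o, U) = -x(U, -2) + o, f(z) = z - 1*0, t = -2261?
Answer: -2213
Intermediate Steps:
f(z) = z (f(z) = z + 0 = z)
a(o, U) = o - U (a(o, U) = -U + o = o - U)
(t - (20 + 24)*f(-1)) - a(66, 70) = (-2261 - (20 + 24)*(-1)) - (66 - 1*70) = (-2261 - 44*(-1)) - (66 - 70) = (-2261 - 1*(-44)) - 1*(-4) = (-2261 + 44) + 4 = -2217 + 4 = -2213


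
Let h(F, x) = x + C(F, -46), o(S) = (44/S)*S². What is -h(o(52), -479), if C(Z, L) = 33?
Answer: 446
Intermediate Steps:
o(S) = 44*S
h(F, x) = 33 + x (h(F, x) = x + 33 = 33 + x)
-h(o(52), -479) = -(33 - 479) = -1*(-446) = 446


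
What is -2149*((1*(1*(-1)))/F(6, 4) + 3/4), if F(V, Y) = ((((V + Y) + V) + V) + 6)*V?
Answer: -38375/24 ≈ -1599.0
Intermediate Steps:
F(V, Y) = V*(6 + Y + 3*V) (F(V, Y) = (((Y + 2*V) + V) + 6)*V = ((Y + 3*V) + 6)*V = (6 + Y + 3*V)*V = V*(6 + Y + 3*V))
-2149*((1*(1*(-1)))/F(6, 4) + 3/4) = -2149*((1*(1*(-1)))/((6*(6 + 4 + 3*6))) + 3/4) = -2149*((1*(-1))/((6*(6 + 4 + 18))) + 3*(1/4)) = -2149*(-1/(6*28) + 3/4) = -2149*(-1/168 + 3/4) = -2149*125/168 = -38375/24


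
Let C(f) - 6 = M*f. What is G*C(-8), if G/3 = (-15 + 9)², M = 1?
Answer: -216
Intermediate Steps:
C(f) = 6 + f (C(f) = 6 + 1*f = 6 + f)
G = 108 (G = 3*(-15 + 9)² = 3*(-6)² = 3*36 = 108)
G*C(-8) = 108*(6 - 8) = 108*(-2) = -216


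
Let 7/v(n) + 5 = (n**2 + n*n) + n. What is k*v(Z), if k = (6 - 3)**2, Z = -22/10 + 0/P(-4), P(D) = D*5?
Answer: 1575/62 ≈ 25.403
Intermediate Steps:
P(D) = 5*D
Z = -11/5 (Z = -22/10 + 0/((5*(-4))) = -22*1/10 + 0/(-20) = -11/5 + 0*(-1/20) = -11/5 + 0 = -11/5 ≈ -2.2000)
v(n) = 7/(-5 + n + 2*n**2) (v(n) = 7/(-5 + ((n**2 + n*n) + n)) = 7/(-5 + ((n**2 + n**2) + n)) = 7/(-5 + (2*n**2 + n)) = 7/(-5 + (n + 2*n**2)) = 7/(-5 + n + 2*n**2))
k = 9 (k = 3**2 = 9)
k*v(Z) = 9*(7/(-5 - 11/5 + 2*(-11/5)**2)) = 9*(7/(-5 - 11/5 + 2*(121/25))) = 9*(7/(-5 - 11/5 + 242/25)) = 9*(7/(62/25)) = 9*(7*(25/62)) = 9*(175/62) = 1575/62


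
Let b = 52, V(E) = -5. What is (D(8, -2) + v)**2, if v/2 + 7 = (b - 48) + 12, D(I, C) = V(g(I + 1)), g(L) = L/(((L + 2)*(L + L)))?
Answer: 169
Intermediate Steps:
g(L) = 1/(2*(2 + L)) (g(L) = L/(((2 + L)*(2*L))) = L/((2*L*(2 + L))) = L*(1/(2*L*(2 + L))) = 1/(2*(2 + L)))
D(I, C) = -5
v = 18 (v = -14 + 2*((52 - 48) + 12) = -14 + 2*(4 + 12) = -14 + 2*16 = -14 + 32 = 18)
(D(8, -2) + v)**2 = (-5 + 18)**2 = 13**2 = 169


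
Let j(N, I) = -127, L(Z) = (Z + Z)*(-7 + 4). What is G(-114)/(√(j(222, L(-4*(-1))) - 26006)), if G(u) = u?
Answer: 38*I*√26133/8711 ≈ 0.7052*I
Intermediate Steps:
L(Z) = -6*Z (L(Z) = (2*Z)*(-3) = -6*Z)
G(-114)/(√(j(222, L(-4*(-1))) - 26006)) = -114/√(-127 - 26006) = -114*(-I*√26133/26133) = -(-38)*I*√26133/8711 = 38*I*√26133/8711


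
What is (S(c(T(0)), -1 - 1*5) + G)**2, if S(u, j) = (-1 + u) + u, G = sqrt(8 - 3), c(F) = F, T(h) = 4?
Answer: (7 + sqrt(5))**2 ≈ 85.305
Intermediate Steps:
G = sqrt(5) ≈ 2.2361
S(u, j) = -1 + 2*u
(S(c(T(0)), -1 - 1*5) + G)**2 = ((-1 + 2*4) + sqrt(5))**2 = ((-1 + 8) + sqrt(5))**2 = (7 + sqrt(5))**2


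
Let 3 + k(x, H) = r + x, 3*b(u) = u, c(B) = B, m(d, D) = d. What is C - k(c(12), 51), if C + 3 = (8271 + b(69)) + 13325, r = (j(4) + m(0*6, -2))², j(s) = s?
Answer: 21591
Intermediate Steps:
b(u) = u/3
r = 16 (r = (4 + 0*6)² = (4 + 0)² = 4² = 16)
k(x, H) = 13 + x (k(x, H) = -3 + (16 + x) = 13 + x)
C = 21616 (C = -3 + ((8271 + (⅓)*69) + 13325) = -3 + ((8271 + 23) + 13325) = -3 + (8294 + 13325) = -3 + 21619 = 21616)
C - k(c(12), 51) = 21616 - (13 + 12) = 21616 - 1*25 = 21616 - 25 = 21591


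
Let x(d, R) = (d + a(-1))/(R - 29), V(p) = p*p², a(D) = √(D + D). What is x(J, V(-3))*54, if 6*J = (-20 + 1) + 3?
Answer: 18/7 - 27*I*√2/28 ≈ 2.5714 - 1.3637*I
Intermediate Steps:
a(D) = √2*√D (a(D) = √(2*D) = √2*√D)
V(p) = p³
J = -8/3 (J = ((-20 + 1) + 3)/6 = (-19 + 3)/6 = (⅙)*(-16) = -8/3 ≈ -2.6667)
x(d, R) = (d + I*√2)/(-29 + R) (x(d, R) = (d + √2*√(-1))/(R - 29) = (d + √2*I)/(-29 + R) = (d + I*√2)/(-29 + R))
x(J, V(-3))*54 = ((-8/3 + I*√2)/(-29 + (-3)³))*54 = ((-8/3 + I*√2)/(-29 - 27))*54 = ((-8/3 + I*√2)/(-56))*54 = -(-8/3 + I*√2)/56*54 = (1/21 - I*√2/56)*54 = 18/7 - 27*I*√2/28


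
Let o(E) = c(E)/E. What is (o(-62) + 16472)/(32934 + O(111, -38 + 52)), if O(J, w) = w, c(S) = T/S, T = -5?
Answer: 63318363/126652112 ≈ 0.49994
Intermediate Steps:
c(S) = -5/S
o(E) = -5/E**2 (o(E) = (-5/E)/E = -5/E**2)
(o(-62) + 16472)/(32934 + O(111, -38 + 52)) = (-5/(-62)**2 + 16472)/(32934 + (-38 + 52)) = (-5*1/3844 + 16472)/(32934 + 14) = (-5/3844 + 16472)/32948 = (63318363/3844)*(1/32948) = 63318363/126652112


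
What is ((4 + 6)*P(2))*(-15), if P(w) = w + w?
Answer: -600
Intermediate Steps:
P(w) = 2*w
((4 + 6)*P(2))*(-15) = ((4 + 6)*(2*2))*(-15) = (10*4)*(-15) = 40*(-15) = -600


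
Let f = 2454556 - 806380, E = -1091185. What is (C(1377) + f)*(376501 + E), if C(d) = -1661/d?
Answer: -540667186823548/459 ≈ -1.1779e+12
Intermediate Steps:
f = 1648176
(C(1377) + f)*(376501 + E) = (-1661/1377 + 1648176)*(376501 - 1091185) = (-1661*1/1377 + 1648176)*(-714684) = (-1661/1377 + 1648176)*(-714684) = (2269536691/1377)*(-714684) = -540667186823548/459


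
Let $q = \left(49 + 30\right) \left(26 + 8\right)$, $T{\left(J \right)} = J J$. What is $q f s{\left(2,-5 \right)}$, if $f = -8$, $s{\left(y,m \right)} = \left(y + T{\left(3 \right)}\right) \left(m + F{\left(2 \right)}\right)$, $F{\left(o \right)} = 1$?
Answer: $945472$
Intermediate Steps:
$T{\left(J \right)} = J^{2}$
$s{\left(y,m \right)} = \left(1 + m\right) \left(9 + y\right)$ ($s{\left(y,m \right)} = \left(y + 3^{2}\right) \left(m + 1\right) = \left(y + 9\right) \left(1 + m\right) = \left(9 + y\right) \left(1 + m\right) = \left(1 + m\right) \left(9 + y\right)$)
$q = 2686$ ($q = 79 \cdot 34 = 2686$)
$q f s{\left(2,-5 \right)} = 2686 \left(-8\right) \left(9 + 2 + 9 \left(-5\right) - 10\right) = - 21488 \left(9 + 2 - 45 - 10\right) = \left(-21488\right) \left(-44\right) = 945472$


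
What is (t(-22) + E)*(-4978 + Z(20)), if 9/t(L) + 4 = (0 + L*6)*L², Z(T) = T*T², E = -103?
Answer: -9943717235/31946 ≈ -3.1127e+5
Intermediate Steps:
Z(T) = T³
t(L) = 9/(-4 + 6*L³) (t(L) = 9/(-4 + (0 + L*6)*L²) = 9/(-4 + (0 + 6*L)*L²) = 9/(-4 + (6*L)*L²) = 9/(-4 + 6*L³))
(t(-22) + E)*(-4978 + Z(20)) = (9/(2*(-2 + 3*(-22)³)) - 103)*(-4978 + 20³) = (9/(2*(-2 + 3*(-10648))) - 103)*(-4978 + 8000) = (9/(2*(-2 - 31944)) - 103)*3022 = ((9/2)/(-31946) - 103)*3022 = ((9/2)*(-1/31946) - 103)*3022 = (-9/63892 - 103)*3022 = -6580885/63892*3022 = -9943717235/31946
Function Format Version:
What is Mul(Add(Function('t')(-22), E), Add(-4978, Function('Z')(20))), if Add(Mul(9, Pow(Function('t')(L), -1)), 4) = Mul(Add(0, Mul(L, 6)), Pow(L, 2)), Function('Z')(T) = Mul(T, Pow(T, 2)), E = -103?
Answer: Rational(-9943717235, 31946) ≈ -3.1127e+5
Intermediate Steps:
Function('Z')(T) = Pow(T, 3)
Function('t')(L) = Mul(9, Pow(Add(-4, Mul(6, Pow(L, 3))), -1)) (Function('t')(L) = Mul(9, Pow(Add(-4, Mul(Add(0, Mul(L, 6)), Pow(L, 2))), -1)) = Mul(9, Pow(Add(-4, Mul(Add(0, Mul(6, L)), Pow(L, 2))), -1)) = Mul(9, Pow(Add(-4, Mul(Mul(6, L), Pow(L, 2))), -1)) = Mul(9, Pow(Add(-4, Mul(6, Pow(L, 3))), -1)))
Mul(Add(Function('t')(-22), E), Add(-4978, Function('Z')(20))) = Mul(Add(Mul(Rational(9, 2), Pow(Add(-2, Mul(3, Pow(-22, 3))), -1)), -103), Add(-4978, Pow(20, 3))) = Mul(Add(Mul(Rational(9, 2), Pow(Add(-2, Mul(3, -10648)), -1)), -103), Add(-4978, 8000)) = Mul(Add(Mul(Rational(9, 2), Pow(Add(-2, -31944), -1)), -103), 3022) = Mul(Add(Mul(Rational(9, 2), Pow(-31946, -1)), -103), 3022) = Mul(Add(Mul(Rational(9, 2), Rational(-1, 31946)), -103), 3022) = Mul(Add(Rational(-9, 63892), -103), 3022) = Mul(Rational(-6580885, 63892), 3022) = Rational(-9943717235, 31946)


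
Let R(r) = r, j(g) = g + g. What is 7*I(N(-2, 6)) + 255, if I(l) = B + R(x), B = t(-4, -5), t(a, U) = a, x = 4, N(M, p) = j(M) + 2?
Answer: 255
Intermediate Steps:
j(g) = 2*g
N(M, p) = 2 + 2*M (N(M, p) = 2*M + 2 = 2 + 2*M)
B = -4
I(l) = 0 (I(l) = -4 + 4 = 0)
7*I(N(-2, 6)) + 255 = 7*0 + 255 = 0 + 255 = 255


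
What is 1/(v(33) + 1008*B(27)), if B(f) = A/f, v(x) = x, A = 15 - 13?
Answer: 3/323 ≈ 0.0092879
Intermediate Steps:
A = 2
B(f) = 2/f
1/(v(33) + 1008*B(27)) = 1/(33 + 1008*(2/27)) = 1/(33 + 224/3) = 1/(323/3) = 3/323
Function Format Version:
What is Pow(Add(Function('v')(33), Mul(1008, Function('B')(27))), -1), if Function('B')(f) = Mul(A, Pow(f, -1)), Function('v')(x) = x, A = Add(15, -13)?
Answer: Rational(3, 323) ≈ 0.0092879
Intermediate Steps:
A = 2
Function('B')(f) = Mul(2, Pow(f, -1))
Pow(Add(Function('v')(33), Mul(1008, Function('B')(27))), -1) = Pow(Add(33, Mul(1008, Mul(2, Pow(27, -1)))), -1) = Pow(Add(33, Mul(1008, Mul(2, Rational(1, 27)))), -1) = Pow(Add(33, Mul(1008, Rational(2, 27))), -1) = Pow(Add(33, Rational(224, 3)), -1) = Pow(Rational(323, 3), -1) = Rational(3, 323)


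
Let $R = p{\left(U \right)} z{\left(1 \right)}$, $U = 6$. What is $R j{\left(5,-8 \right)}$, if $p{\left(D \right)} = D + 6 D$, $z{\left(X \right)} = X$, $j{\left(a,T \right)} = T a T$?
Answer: $13440$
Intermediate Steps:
$j{\left(a,T \right)} = a T^{2}$
$p{\left(D \right)} = 7 D$
$R = 42$ ($R = 7 \cdot 6 \cdot 1 = 42 \cdot 1 = 42$)
$R j{\left(5,-8 \right)} = 42 \cdot 5 \left(-8\right)^{2} = 42 \cdot 5 \cdot 64 = 42 \cdot 320 = 13440$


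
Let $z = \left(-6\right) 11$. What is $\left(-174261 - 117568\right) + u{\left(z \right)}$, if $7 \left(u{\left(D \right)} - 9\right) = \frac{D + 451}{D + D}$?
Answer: $- \frac{3501845}{12} \approx -2.9182 \cdot 10^{5}$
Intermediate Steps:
$z = -66$
$u{\left(D \right)} = 9 + \frac{451 + D}{14 D}$ ($u{\left(D \right)} = 9 + \frac{\left(D + 451\right) \frac{1}{D + D}}{7} = 9 + \frac{\left(451 + D\right) \frac{1}{2 D}}{7} = 9 + \frac{\frac{1}{2} \frac{1}{D} \left(451 + D\right)}{7} = 9 + \frac{451 + D}{14 D}$)
$\left(-174261 - 117568\right) + u{\left(z \right)} = \left(-174261 - 117568\right) + \frac{451 + 127 \left(-66\right)}{14 \left(-66\right)} = \left(-174261 - 117568\right) + \frac{1}{14} \left(- \frac{1}{66}\right) \left(451 - 8382\right) = -291829 + \frac{1}{14} \left(- \frac{1}{66}\right) \left(-7931\right) = -291829 + \frac{103}{12} = - \frac{3501845}{12}$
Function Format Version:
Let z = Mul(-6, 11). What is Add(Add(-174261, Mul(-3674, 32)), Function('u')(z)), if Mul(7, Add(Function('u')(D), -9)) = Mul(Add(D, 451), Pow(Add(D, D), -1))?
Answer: Rational(-3501845, 12) ≈ -2.9182e+5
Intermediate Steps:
z = -66
Function('u')(D) = Add(9, Mul(Rational(1, 14), Pow(D, -1), Add(451, D))) (Function('u')(D) = Add(9, Mul(Rational(1, 7), Mul(Add(D, 451), Pow(Add(D, D), -1)))) = Add(9, Mul(Rational(1, 7), Mul(Add(451, D), Pow(Mul(2, D), -1)))) = Add(9, Mul(Rational(1, 7), Mul(Add(451, D), Mul(Rational(1, 2), Pow(D, -1))))) = Add(9, Mul(Rational(1, 7), Mul(Rational(1, 2), Pow(D, -1), Add(451, D)))) = Add(9, Mul(Rational(1, 14), Pow(D, -1), Add(451, D))))
Add(Add(-174261, Mul(-3674, 32)), Function('u')(z)) = Add(Add(-174261, Mul(-3674, 32)), Mul(Rational(1, 14), Pow(-66, -1), Add(451, Mul(127, -66)))) = Add(Add(-174261, -117568), Mul(Rational(1, 14), Rational(-1, 66), Add(451, -8382))) = Add(-291829, Mul(Rational(1, 14), Rational(-1, 66), -7931)) = Add(-291829, Rational(103, 12)) = Rational(-3501845, 12)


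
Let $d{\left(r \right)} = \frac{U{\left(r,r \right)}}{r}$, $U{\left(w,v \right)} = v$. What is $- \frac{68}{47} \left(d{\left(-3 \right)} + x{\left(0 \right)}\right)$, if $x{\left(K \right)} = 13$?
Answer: $- \frac{952}{47} \approx -20.255$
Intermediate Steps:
$d{\left(r \right)} = 1$ ($d{\left(r \right)} = \frac{r}{r} = 1$)
$- \frac{68}{47} \left(d{\left(-3 \right)} + x{\left(0 \right)}\right) = - \frac{68}{47} \left(1 + 13\right) = \left(-68\right) \frac{1}{47} \cdot 14 = \left(- \frac{68}{47}\right) 14 = - \frac{952}{47}$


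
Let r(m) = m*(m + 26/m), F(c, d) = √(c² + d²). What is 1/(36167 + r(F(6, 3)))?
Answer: 1/36238 ≈ 2.7595e-5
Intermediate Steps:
1/(36167 + r(F(6, 3))) = 1/(36167 + (26 + (√(6² + 3²))²)) = 1/(36167 + (26 + (√(36 + 9))²)) = 1/(36167 + (26 + (√45)²)) = 1/(36167 + (26 + (3*√5)²)) = 1/(36167 + (26 + 45)) = 1/(36167 + 71) = 1/36238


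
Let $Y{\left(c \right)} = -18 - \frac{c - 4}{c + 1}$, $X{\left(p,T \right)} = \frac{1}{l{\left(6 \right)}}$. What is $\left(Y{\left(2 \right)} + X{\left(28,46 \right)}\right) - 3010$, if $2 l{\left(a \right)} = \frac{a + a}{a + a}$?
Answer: $- \frac{9076}{3} \approx -3025.3$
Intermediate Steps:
$l{\left(a \right)} = \frac{1}{2}$ ($l{\left(a \right)} = \frac{\left(a + a\right) \frac{1}{a + a}}{2} = \frac{2 a \frac{1}{2 a}}{2} = \frac{1}{2} \cdot 1 = \frac{1}{2}$)
$X{\left(p,T \right)} = 2$ ($X{\left(p,T \right)} = \frac{1}{\frac{1}{2}} = 2$)
$Y{\left(c \right)} = -18 - \frac{-4 + c}{1 + c}$
$\left(Y{\left(2 \right)} + X{\left(28,46 \right)}\right) - 3010 = \left(\frac{-14 - 38}{1 + 2} + 2\right) - 3010 = \left(\frac{-14 - 38}{3} + 2\right) - 3010 = \left(\frac{1}{3} \left(-52\right) + 2\right) - 3010 = \left(- \frac{52}{3} + 2\right) - 3010 = - \frac{46}{3} - 3010 = - \frac{9076}{3}$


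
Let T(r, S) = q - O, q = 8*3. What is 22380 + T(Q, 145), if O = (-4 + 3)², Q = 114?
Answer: 22403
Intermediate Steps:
O = 1 (O = (-1)² = 1)
q = 24
T(r, S) = 23 (T(r, S) = 24 - 1*1 = 24 - 1 = 23)
22380 + T(Q, 145) = 22380 + 23 = 22403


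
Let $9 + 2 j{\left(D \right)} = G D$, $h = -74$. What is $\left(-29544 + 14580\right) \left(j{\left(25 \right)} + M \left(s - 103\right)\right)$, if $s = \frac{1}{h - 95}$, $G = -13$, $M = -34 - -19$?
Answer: $- \frac{3485070708}{169} \approx -2.0622 \cdot 10^{7}$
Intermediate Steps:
$M = -15$ ($M = -34 + 19 = -15$)
$s = - \frac{1}{169}$ ($s = \frac{1}{-74 - 95} = \frac{1}{-169} = - \frac{1}{169} \approx -0.0059172$)
$j{\left(D \right)} = - \frac{9}{2} - \frac{13 D}{2}$ ($j{\left(D \right)} = - \frac{9}{2} + \frac{\left(-13\right) D}{2} = - \frac{9}{2} - \frac{13 D}{2}$)
$\left(-29544 + 14580\right) \left(j{\left(25 \right)} + M \left(s - 103\right)\right) = \left(-29544 + 14580\right) \left(\left(- \frac{9}{2} - \frac{325}{2}\right) - 15 \left(- \frac{1}{169} - 103\right)\right) = - 14964 \left(\left(- \frac{9}{2} - \frac{325}{2}\right) - - \frac{261120}{169}\right) = - 14964 \left(-167 + \frac{261120}{169}\right) = \left(-14964\right) \frac{232897}{169} = - \frac{3485070708}{169}$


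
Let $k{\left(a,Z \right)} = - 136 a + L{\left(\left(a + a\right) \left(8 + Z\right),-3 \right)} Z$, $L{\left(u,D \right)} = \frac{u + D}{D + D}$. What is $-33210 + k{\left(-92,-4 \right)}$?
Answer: $- \frac{63572}{3} \approx -21191.0$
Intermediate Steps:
$L{\left(u,D \right)} = \frac{D + u}{2 D}$
$k{\left(a,Z \right)} = - 136 a + Z \left(\frac{1}{2} - \frac{a \left(8 + Z\right)}{3}\right)$ ($k{\left(a,Z \right)} = - 136 a + \frac{-3 + \left(a + a\right) \left(8 + Z\right)}{2 \left(-3\right)} Z = - 136 a + \frac{1}{2} \left(- \frac{1}{3}\right) \left(-3 + 2 a \left(8 + Z\right)\right) Z = - 136 a + \left(\frac{1}{2} - \frac{a \left(8 + Z\right)}{3}\right) Z = - 136 a + Z \left(\frac{1}{2} - \frac{a \left(8 + Z\right)}{3}\right)$)
$-33210 + k{\left(-92,-4 \right)} = -33210 + \left(\left(-136\right) \left(-92\right) + \frac{1}{6} \left(-4\right) \left(3 - - 184 \left(8 - 4\right)\right)\right) = -33210 + \left(12512 + \frac{1}{6} \left(-4\right) \left(3 - \left(-184\right) 4\right)\right) = -33210 + \left(12512 + \frac{1}{6} \left(-4\right) \left(3 + 736\right)\right) = -33210 + \left(12512 + \frac{1}{6} \left(-4\right) 739\right) = -33210 + \left(12512 - \frac{1478}{3}\right) = -33210 + \frac{36058}{3} = - \frac{63572}{3}$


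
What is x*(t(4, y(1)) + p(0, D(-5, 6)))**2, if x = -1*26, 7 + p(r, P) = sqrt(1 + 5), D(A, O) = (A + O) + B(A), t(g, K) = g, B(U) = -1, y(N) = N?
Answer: -390 + 156*sqrt(6) ≈ -7.8796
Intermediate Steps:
D(A, O) = -1 + A + O (D(A, O) = (A + O) - 1 = -1 + A + O)
p(r, P) = -7 + sqrt(6) (p(r, P) = -7 + sqrt(1 + 5) = -7 + sqrt(6))
x = -26
x*(t(4, y(1)) + p(0, D(-5, 6)))**2 = -26*(4 + (-7 + sqrt(6)))**2 = -26*(-3 + sqrt(6))**2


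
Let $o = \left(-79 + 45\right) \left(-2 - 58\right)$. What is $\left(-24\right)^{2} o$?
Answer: $1175040$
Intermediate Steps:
$o = 2040$ ($o = \left(-34\right) \left(-60\right) = 2040$)
$\left(-24\right)^{2} o = \left(-24\right)^{2} \cdot 2040 = 576 \cdot 2040 = 1175040$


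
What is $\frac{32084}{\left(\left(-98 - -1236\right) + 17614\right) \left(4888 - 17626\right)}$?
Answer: $- \frac{8021}{59715744} \approx -0.00013432$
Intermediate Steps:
$\frac{32084}{\left(\left(-98 - -1236\right) + 17614\right) \left(4888 - 17626\right)} = \frac{32084}{\left(\left(-98 + 1236\right) + 17614\right) \left(-12738\right)} = \frac{32084}{\left(1138 + 17614\right) \left(-12738\right)} = \frac{32084}{18752 \left(-12738\right)} = \frac{32084}{-238862976} = 32084 \left(- \frac{1}{238862976}\right) = - \frac{8021}{59715744}$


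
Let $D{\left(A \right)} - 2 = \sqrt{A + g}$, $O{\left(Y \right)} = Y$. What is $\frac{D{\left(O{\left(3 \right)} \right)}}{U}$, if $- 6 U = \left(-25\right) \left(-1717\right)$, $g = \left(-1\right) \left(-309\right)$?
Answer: $- \frac{12}{42925} - \frac{12 \sqrt{78}}{42925} \approx -0.0027485$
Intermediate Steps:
$g = 309$
$D{\left(A \right)} = 2 + \sqrt{309 + A}$ ($D{\left(A \right)} = 2 + \sqrt{A + 309} = 2 + \sqrt{309 + A}$)
$U = - \frac{42925}{6}$ ($U = - \frac{\left(-25\right) \left(-1717\right)}{6} = \left(- \frac{1}{6}\right) 42925 = - \frac{42925}{6} \approx -7154.2$)
$\frac{D{\left(O{\left(3 \right)} \right)}}{U} = \frac{2 + \sqrt{309 + 3}}{- \frac{42925}{6}} = \left(2 + \sqrt{312}\right) \left(- \frac{6}{42925}\right) = \left(2 + 2 \sqrt{78}\right) \left(- \frac{6}{42925}\right) = - \frac{12}{42925} - \frac{12 \sqrt{78}}{42925}$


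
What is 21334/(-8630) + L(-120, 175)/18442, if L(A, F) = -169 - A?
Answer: -196932249/79577230 ≈ -2.4747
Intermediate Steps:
21334/(-8630) + L(-120, 175)/18442 = 21334/(-8630) + (-169 - 1*(-120))/18442 = 21334*(-1/8630) + (-169 + 120)*(1/18442) = -10667/4315 - 49*1/18442 = -10667/4315 - 49/18442 = -196932249/79577230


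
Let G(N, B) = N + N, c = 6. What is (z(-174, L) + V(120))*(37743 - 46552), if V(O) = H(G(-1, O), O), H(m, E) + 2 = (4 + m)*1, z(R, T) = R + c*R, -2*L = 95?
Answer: 10729362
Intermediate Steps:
G(N, B) = 2*N
L = -95/2 (L = -½*95 = -95/2 ≈ -47.500)
z(R, T) = 7*R (z(R, T) = R + 6*R = 7*R)
H(m, E) = 2 + m (H(m, E) = -2 + (4 + m)*1 = -2 + (4 + m) = 2 + m)
V(O) = 0 (V(O) = 2 + 2*(-1) = 2 - 2 = 0)
(z(-174, L) + V(120))*(37743 - 46552) = (7*(-174) + 0)*(37743 - 46552) = (-1218 + 0)*(-8809) = -1218*(-8809) = 10729362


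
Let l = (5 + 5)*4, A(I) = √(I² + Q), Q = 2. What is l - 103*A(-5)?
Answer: 40 - 309*√3 ≈ -495.20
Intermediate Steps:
A(I) = √(2 + I²) (A(I) = √(I² + 2) = √(2 + I²))
l = 40 (l = 10*4 = 40)
l - 103*A(-5) = 40 - 103*√(2 + (-5)²) = 40 - 103*√(2 + 25) = 40 - 309*√3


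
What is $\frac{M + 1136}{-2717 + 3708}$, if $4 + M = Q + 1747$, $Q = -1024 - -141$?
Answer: $\frac{1996}{991} \approx 2.0141$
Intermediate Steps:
$Q = -883$ ($Q = -1024 + 141 = -883$)
$M = 860$ ($M = -4 + \left(-883 + 1747\right) = -4 + 864 = 860$)
$\frac{M + 1136}{-2717 + 3708} = \frac{860 + 1136}{-2717 + 3708} = \frac{1996}{991}$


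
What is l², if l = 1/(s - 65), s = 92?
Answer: 1/729 ≈ 0.0013717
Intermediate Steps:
l = 1/27 (l = 1/(92 - 65) = 1/27 ≈ 0.037037)
l² = (1/27)² = 1/729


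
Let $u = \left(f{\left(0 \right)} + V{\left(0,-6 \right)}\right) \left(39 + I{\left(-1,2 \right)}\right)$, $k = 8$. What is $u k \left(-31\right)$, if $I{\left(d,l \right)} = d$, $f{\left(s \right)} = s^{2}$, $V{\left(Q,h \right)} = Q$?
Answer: $0$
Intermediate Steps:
$u = 0$ ($u = \left(0^{2} + 0\right) \left(39 - 1\right) = \left(0 + 0\right) 38 = 0 \cdot 38 = 0$)
$u k \left(-31\right) = 0 \cdot 8 \left(-31\right) = 0 \left(-31\right) = 0$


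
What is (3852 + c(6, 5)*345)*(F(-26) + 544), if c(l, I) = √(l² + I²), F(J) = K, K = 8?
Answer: 2126304 + 190440*√61 ≈ 3.6137e+6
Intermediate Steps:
F(J) = 8
c(l, I) = √(I² + l²)
(3852 + c(6, 5)*345)*(F(-26) + 544) = (3852 + √(5² + 6²)*345)*(8 + 544) = (3852 + √(25 + 36)*345)*552 = (3852 + √61*345)*552 = (3852 + 345*√61)*552 = 2126304 + 190440*√61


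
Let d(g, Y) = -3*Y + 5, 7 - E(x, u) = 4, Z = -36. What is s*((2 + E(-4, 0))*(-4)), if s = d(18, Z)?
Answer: -2260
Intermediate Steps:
E(x, u) = 3 (E(x, u) = 7 - 1*4 = 7 - 4 = 3)
d(g, Y) = 5 - 3*Y
s = 113 (s = 5 - 3*(-36) = 5 + 108 = 113)
s*((2 + E(-4, 0))*(-4)) = 113*((2 + 3)*(-4)) = 113*(5*(-4)) = 113*(-20) = -2260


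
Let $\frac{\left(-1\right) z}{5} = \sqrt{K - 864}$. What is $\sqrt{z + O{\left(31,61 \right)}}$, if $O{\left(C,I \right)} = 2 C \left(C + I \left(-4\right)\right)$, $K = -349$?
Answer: $\sqrt{-13206 - 5 i \sqrt{1213}} \approx 0.7577 - 114.92 i$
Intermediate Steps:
$O{\left(C,I \right)} = 2 C \left(C - 4 I\right)$
$z = - 5 i \sqrt{1213}$ ($z = - 5 \sqrt{-349 - 864} = - 5 \sqrt{-1213} = - 5 i \sqrt{1213} \approx - 174.14 i$)
$\sqrt{z + O{\left(31,61 \right)}} = \sqrt{- 5 i \sqrt{1213} + 2 \cdot 31 \left(31 - 244\right)} = \sqrt{- 5 i \sqrt{1213} + 2 \cdot 31 \left(-213\right)} = \sqrt{- 5 i \sqrt{1213} - 13206} = \sqrt{-13206 - 5 i \sqrt{1213}}$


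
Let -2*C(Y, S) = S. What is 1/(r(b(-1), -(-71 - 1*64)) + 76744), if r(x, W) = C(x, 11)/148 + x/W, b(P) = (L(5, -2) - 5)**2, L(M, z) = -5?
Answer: 7992/613343671 ≈ 1.3030e-5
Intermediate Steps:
C(Y, S) = -S/2
b(P) = 100 (b(P) = (-5 - 5)**2 = (-10)**2 = 100)
r(x, W) = -11/296 + x/W (r(x, W) = -1/2*11/148 + x/W = -11/2*1/148 + x/W = -11/296 + x/W)
1/(r(b(-1), -(-71 - 1*64)) + 76744) = 1/((-11/296 + 100/((-(-71 - 1*64)))) + 76744) = 1/((-11/296 + 100/((-(-71 - 64)))) + 76744) = 1/((-11/296 + 100/((-1*(-135)))) + 76744) = 1/((-11/296 + 100/135) + 76744) = 1/((-11/296 + 100*(1/135)) + 76744) = 1/((-11/296 + 20/27) + 76744) = 1/(5623/7992 + 76744) = 1/(613343671/7992) = 7992/613343671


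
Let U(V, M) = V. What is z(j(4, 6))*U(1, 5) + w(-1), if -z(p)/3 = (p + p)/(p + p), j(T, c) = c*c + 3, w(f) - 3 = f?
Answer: -1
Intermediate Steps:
w(f) = 3 + f
j(T, c) = 3 + c² (j(T, c) = c² + 3 = 3 + c²)
z(p) = -3 (z(p) = -3*(p + p)/(p + p) = -3*2*p/(2*p) = -3*2*p*1/(2*p) = -3*1 = -3)
z(j(4, 6))*U(1, 5) + w(-1) = -3*1 + (3 - 1) = -3 + 2 = -1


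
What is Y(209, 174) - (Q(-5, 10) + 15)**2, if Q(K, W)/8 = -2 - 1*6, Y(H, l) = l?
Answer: -2227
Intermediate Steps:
Q(K, W) = -64 (Q(K, W) = 8*(-2 - 1*6) = 8*(-2 - 6) = 8*(-8) = -64)
Y(209, 174) - (Q(-5, 10) + 15)**2 = 174 - (-64 + 15)**2 = 174 - 1*(-49)**2 = 174 - 1*2401 = 174 - 2401 = -2227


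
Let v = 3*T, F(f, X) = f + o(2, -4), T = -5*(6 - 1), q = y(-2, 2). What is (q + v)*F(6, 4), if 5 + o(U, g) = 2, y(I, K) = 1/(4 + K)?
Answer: -449/2 ≈ -224.50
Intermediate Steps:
q = 1/6 (q = 1/(4 + 2) = 1/6 ≈ 0.16667)
o(U, g) = -3 (o(U, g) = -5 + 2 = -3)
T = -25 (T = -5*5 = -25)
F(f, X) = -3 + f (F(f, X) = f - 3 = -3 + f)
v = -75 (v = 3*(-25) = -75)
(q + v)*F(6, 4) = (1/6 - 75)*(-3 + 6) = -449/6*3 = -449/2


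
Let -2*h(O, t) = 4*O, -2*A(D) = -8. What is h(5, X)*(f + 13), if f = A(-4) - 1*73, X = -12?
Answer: 560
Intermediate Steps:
A(D) = 4 (A(D) = -½*(-8) = 4)
f = -69 (f = 4 - 1*73 = 4 - 73 = -69)
h(O, t) = -2*O
h(5, X)*(f + 13) = (-2*5)*(-69 + 13) = -10*(-56) = 560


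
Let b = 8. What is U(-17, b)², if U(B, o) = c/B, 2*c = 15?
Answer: 225/1156 ≈ 0.19464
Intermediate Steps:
c = 15/2 (c = (½)*15 = 15/2 ≈ 7.5000)
U(B, o) = 15/(2*B)
U(-17, b)² = ((15/2)/(-17))² = ((15/2)*(-1/17))² = (-15/34)² = 225/1156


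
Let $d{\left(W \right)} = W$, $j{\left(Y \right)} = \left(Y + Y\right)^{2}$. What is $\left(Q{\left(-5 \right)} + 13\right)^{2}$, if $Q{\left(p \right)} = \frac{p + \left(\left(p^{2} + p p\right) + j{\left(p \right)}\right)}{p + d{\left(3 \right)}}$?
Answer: $\frac{14161}{4} \approx 3540.3$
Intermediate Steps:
$j{\left(Y \right)} = 4 Y^{2}$ ($j{\left(Y \right)} = \left(2 Y\right)^{2} = 4 Y^{2}$)
$Q{\left(p \right)} = \frac{p + 6 p^{2}}{3 + p}$ ($Q{\left(p \right)} = \frac{p + \left(\left(p^{2} + p p\right) + 4 p^{2}\right)}{p + 3} = \frac{p + \left(\left(p^{2} + p^{2}\right) + 4 p^{2}\right)}{3 + p} = \frac{p + \left(2 p^{2} + 4 p^{2}\right)}{3 + p} = \frac{p + 6 p^{2}}{3 + p}$)
$\left(Q{\left(-5 \right)} + 13\right)^{2} = \left(- \frac{5 \left(1 + 6 \left(-5\right)\right)}{3 - 5} + 13\right)^{2} = \left(- \frac{5 \left(1 - 30\right)}{-2} + 13\right)^{2} = \left(\left(-5\right) \left(- \frac{1}{2}\right) \left(-29\right) + 13\right)^{2} = \left(- \frac{145}{2} + 13\right)^{2} = \left(- \frac{119}{2}\right)^{2} = \frac{14161}{4}$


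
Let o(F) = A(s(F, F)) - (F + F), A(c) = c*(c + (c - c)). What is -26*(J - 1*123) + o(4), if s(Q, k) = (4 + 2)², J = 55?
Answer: 3056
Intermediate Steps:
s(Q, k) = 36 (s(Q, k) = 6² = 36)
A(c) = c² (A(c) = c*(c + 0) = c*c = c²)
o(F) = 1296 - 2*F (o(F) = 36² - (F + F) = 1296 - 2*F)
-26*(J - 1*123) + o(4) = -26*(55 - 1*123) + (1296 - 2*4) = -26*(55 - 123) + (1296 - 8) = -26*(-68) + 1288 = 1768 + 1288 = 3056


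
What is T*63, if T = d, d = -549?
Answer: -34587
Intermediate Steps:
T = -549
T*63 = -549*63 = -34587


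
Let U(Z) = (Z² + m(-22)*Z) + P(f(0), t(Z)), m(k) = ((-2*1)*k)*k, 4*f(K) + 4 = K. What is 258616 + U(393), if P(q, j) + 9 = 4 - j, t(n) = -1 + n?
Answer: 32244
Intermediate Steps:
f(K) = -1 + K/4
P(q, j) = -5 - j (P(q, j) = -9 + (4 - j) = -5 - j)
m(k) = -2*k² (m(k) = (-2*k)*k = -2*k²)
U(Z) = -4 + Z² - 969*Z (U(Z) = (Z² + (-2*(-22)²)*Z) + (-5 - (-1 + Z)) = (Z² + (-2*484)*Z) + (-5 + (1 - Z)) = (Z² - 968*Z) + (-4 - Z) = -4 + Z² - 969*Z)
258616 + U(393) = 258616 + (-4 + 393² - 969*393) = 258616 + (-4 + 154449 - 380817) = 258616 - 226372 = 32244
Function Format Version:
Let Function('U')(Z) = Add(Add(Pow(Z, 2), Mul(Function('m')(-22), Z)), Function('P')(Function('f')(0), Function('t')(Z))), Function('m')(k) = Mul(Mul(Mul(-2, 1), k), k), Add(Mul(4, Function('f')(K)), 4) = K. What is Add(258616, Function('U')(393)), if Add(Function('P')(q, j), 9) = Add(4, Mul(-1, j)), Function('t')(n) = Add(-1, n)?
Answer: 32244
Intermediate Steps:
Function('f')(K) = Add(-1, Mul(Rational(1, 4), K))
Function('P')(q, j) = Add(-5, Mul(-1, j)) (Function('P')(q, j) = Add(-9, Add(4, Mul(-1, j))) = Add(-5, Mul(-1, j)))
Function('m')(k) = Mul(-2, Pow(k, 2)) (Function('m')(k) = Mul(Mul(-2, k), k) = Mul(-2, Pow(k, 2)))
Function('U')(Z) = Add(-4, Pow(Z, 2), Mul(-969, Z)) (Function('U')(Z) = Add(Add(Pow(Z, 2), Mul(Mul(-2, Pow(-22, 2)), Z)), Add(-5, Mul(-1, Add(-1, Z)))) = Add(Add(Pow(Z, 2), Mul(Mul(-2, 484), Z)), Add(-5, Add(1, Mul(-1, Z)))) = Add(Add(Pow(Z, 2), Mul(-968, Z)), Add(-4, Mul(-1, Z))) = Add(-4, Pow(Z, 2), Mul(-969, Z)))
Add(258616, Function('U')(393)) = Add(258616, Add(-4, Pow(393, 2), Mul(-969, 393))) = Add(258616, Add(-4, 154449, -380817)) = Add(258616, -226372) = 32244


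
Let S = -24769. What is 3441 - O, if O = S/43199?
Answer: 148672528/43199 ≈ 3441.6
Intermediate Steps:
O = -24769/43199 ≈ -0.57337
3441 - O = 3441 - 1*(-24769/43199) = 3441 + 24769/43199 = 148672528/43199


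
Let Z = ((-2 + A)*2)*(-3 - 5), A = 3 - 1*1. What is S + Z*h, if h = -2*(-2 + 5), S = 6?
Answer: 6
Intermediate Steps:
h = -6 (h = -2*3 = -6)
A = 2 (A = 3 - 1 = 2)
Z = 0 (Z = ((-2 + 2)*2)*(-3 - 5) = (0*2)*(-8) = 0*(-8) = 0)
S + Z*h = 6 + 0*(-6) = 6 + 0 = 6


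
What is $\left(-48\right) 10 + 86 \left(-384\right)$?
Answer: $-33504$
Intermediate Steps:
$\left(-48\right) 10 + 86 \left(-384\right) = -480 - 33024 = -33504$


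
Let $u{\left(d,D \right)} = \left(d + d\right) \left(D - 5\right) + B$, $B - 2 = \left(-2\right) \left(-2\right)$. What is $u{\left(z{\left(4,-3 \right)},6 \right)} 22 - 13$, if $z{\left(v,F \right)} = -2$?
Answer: $31$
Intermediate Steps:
$B = 6$ ($B = 2 - -4 = 2 + 4 = 6$)
$u{\left(d,D \right)} = 6 + 2 d \left(-5 + D\right)$ ($u{\left(d,D \right)} = \left(d + d\right) \left(D - 5\right) + 6 = 2 d \left(-5 + D\right) + 6 = 6 + 2 d \left(-5 + D\right)$)
$u{\left(z{\left(4,-3 \right)},6 \right)} 22 - 13 = \left(6 - -20 + 2 \cdot 6 \left(-2\right)\right) 22 - 13 = \left(6 + 20 - 24\right) 22 - 13 = 2 \cdot 22 - 13 = 44 - 13 = 31$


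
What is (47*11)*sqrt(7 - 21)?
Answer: 517*I*sqrt(14) ≈ 1934.4*I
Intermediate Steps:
(47*11)*sqrt(7 - 21) = 517*sqrt(-14) = 517*(I*sqrt(14)) = 517*I*sqrt(14)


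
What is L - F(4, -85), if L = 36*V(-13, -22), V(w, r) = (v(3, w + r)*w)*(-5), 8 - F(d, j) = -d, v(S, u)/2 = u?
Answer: -163812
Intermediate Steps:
v(S, u) = 2*u
F(d, j) = 8 + d (F(d, j) = 8 - (-1)*d = 8 + d)
V(w, r) = -5*w*(2*r + 2*w) (V(w, r) = ((2*(w + r))*w)*(-5) = ((2*(r + w))*w)*(-5) = ((2*r + 2*w)*w)*(-5) = (w*(2*r + 2*w))*(-5) = -5*w*(2*r + 2*w))
L = -163800 (L = 36*(-10*(-13)*(-22 - 13)) = 36*(-10*(-13)*(-35)) = 36*(-4550) = -163800)
L - F(4, -85) = -163800 - (8 + 4) = -163800 - 1*12 = -163800 - 12 = -163812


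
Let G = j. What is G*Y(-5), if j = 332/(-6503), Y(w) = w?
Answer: 1660/6503 ≈ 0.25527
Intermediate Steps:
j = -332/6503 (j = 332*(-1/6503) = -332/6503 ≈ -0.051053)
G = -332/6503 ≈ -0.051053
G*Y(-5) = -332/6503*(-5) = 1660/6503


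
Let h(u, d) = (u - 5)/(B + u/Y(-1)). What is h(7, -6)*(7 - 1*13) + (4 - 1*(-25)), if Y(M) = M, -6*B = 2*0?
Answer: 215/7 ≈ 30.714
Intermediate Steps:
B = 0 (B = -0/3 = -⅙*0 = 0)
h(u, d) = -(-5 + u)/u (h(u, d) = (u - 5)/(0 + u/(-1)) = (-5 + u)/(0 + u*(-1)) = (-5 + u)/(0 - u) = (-5 + u)/((-u)) = (-5 + u)*(-1/u) = -(-5 + u)/u)
h(7, -6)*(7 - 1*13) + (4 - 1*(-25)) = ((5 - 1*7)/7)*(7 - 1*13) + (4 - 1*(-25)) = ((5 - 7)/7)*(7 - 13) + (4 + 25) = ((⅐)*(-2))*(-6) + 29 = -2/7*(-6) + 29 = 12/7 + 29 = 215/7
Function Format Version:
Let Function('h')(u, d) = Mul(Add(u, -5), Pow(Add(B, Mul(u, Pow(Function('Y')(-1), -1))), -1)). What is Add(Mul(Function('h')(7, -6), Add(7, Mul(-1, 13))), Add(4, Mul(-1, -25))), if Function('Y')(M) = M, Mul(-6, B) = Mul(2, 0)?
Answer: Rational(215, 7) ≈ 30.714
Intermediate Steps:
B = 0 (B = Mul(Rational(-1, 6), Mul(2, 0)) = Mul(Rational(-1, 6), 0) = 0)
Function('h')(u, d) = Mul(-1, Pow(u, -1), Add(-5, u)) (Function('h')(u, d) = Mul(Add(u, -5), Pow(Add(0, Mul(u, Pow(-1, -1))), -1)) = Mul(Add(-5, u), Pow(Add(0, Mul(u, -1)), -1)) = Mul(Add(-5, u), Pow(Add(0, Mul(-1, u)), -1)) = Mul(Add(-5, u), Pow(Mul(-1, u), -1)) = Mul(Add(-5, u), Mul(-1, Pow(u, -1))) = Mul(-1, Pow(u, -1), Add(-5, u)))
Add(Mul(Function('h')(7, -6), Add(7, Mul(-1, 13))), Add(4, Mul(-1, -25))) = Add(Mul(Mul(Pow(7, -1), Add(5, Mul(-1, 7))), Add(7, Mul(-1, 13))), Add(4, Mul(-1, -25))) = Add(Mul(Mul(Rational(1, 7), Add(5, -7)), Add(7, -13)), Add(4, 25)) = Add(Mul(Mul(Rational(1, 7), -2), -6), 29) = Add(Mul(Rational(-2, 7), -6), 29) = Add(Rational(12, 7), 29) = Rational(215, 7)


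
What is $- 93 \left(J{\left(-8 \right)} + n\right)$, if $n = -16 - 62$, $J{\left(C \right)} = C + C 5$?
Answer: $11718$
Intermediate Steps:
$J{\left(C \right)} = 6 C$ ($J{\left(C \right)} = C + 5 C = 6 C$)
$n = -78$ ($n = -16 - 62 = -78$)
$- 93 \left(J{\left(-8 \right)} + n\right) = - 93 \left(6 \left(-8\right) - 78\right) = - 93 \left(-48 - 78\right) = \left(-93\right) \left(-126\right) = 11718$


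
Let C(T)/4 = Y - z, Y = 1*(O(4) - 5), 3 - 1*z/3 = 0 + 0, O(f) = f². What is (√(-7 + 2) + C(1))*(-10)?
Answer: -80 - 10*I*√5 ≈ -80.0 - 22.361*I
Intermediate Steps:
z = 9 (z = 9 - 3*(0 + 0) = 9 - 3*0 = 9 + 0 = 9)
Y = 11 (Y = 1*(4² - 5) = 1*(16 - 5) = 1*11 = 11)
C(T) = 8 (C(T) = 4*(11 - 1*9) = 4*(11 - 9) = 4*2 = 8)
(√(-7 + 2) + C(1))*(-10) = (√(-7 + 2) + 8)*(-10) = (√(-5) + 8)*(-10) = (I*√5 + 8)*(-10) = (8 + I*√5)*(-10) = -80 - 10*I*√5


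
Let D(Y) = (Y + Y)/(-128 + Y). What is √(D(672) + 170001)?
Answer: √49131003/17 ≈ 412.31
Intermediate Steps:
D(Y) = 2*Y/(-128 + Y) (D(Y) = (2*Y)/(-128 + Y) = 2*Y/(-128 + Y))
√(D(672) + 170001) = √(2*672/(-128 + 672) + 170001) = √(2*672/544 + 170001) = √(2*672*(1/544) + 170001) = √(42/17 + 170001) = √(2890059/17) = √49131003/17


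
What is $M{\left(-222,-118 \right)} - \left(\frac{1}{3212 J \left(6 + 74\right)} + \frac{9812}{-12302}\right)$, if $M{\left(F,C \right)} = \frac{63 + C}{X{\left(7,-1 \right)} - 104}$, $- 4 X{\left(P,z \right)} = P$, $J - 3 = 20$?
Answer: $\frac{20262458454767}{15377277579840} \approx 1.3177$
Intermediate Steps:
$J = 23$ ($J = 3 + 20 = 23$)
$X{\left(P,z \right)} = - \frac{P}{4}$
$M{\left(F,C \right)} = - \frac{28}{47} - \frac{4 C}{423}$ ($M{\left(F,C \right)} = \frac{63 + C}{\left(- \frac{1}{4}\right) 7 - 104} = \frac{63 + C}{- \frac{7}{4} - 104} = \frac{63 + C}{- \frac{423}{4}} = \left(63 + C\right) \left(- \frac{4}{423}\right) = - \frac{28}{47} - \frac{4 C}{423}$)
$M{\left(-222,-118 \right)} - \left(\frac{1}{3212 J \left(6 + 74\right)} + \frac{9812}{-12302}\right) = \left(- \frac{28}{47} - - \frac{472}{423}\right) - \left(\frac{1}{3212 \cdot 23 \left(6 + 74\right)} + \frac{9812}{-12302}\right) = \left(- \frac{28}{47} + \frac{472}{423}\right) - \left(\frac{1}{3212 \cdot 23 \cdot 80} + 9812 \left(- \frac{1}{12302}\right)\right) = \frac{220}{423} - \left(\frac{1}{3212 \cdot 1840} - \frac{4906}{6151}\right) = \frac{220}{423} - \left(\frac{1}{3212} \cdot \frac{1}{1840} - \frac{4906}{6151}\right) = \frac{220}{423} - \left(\frac{1}{5910080} - \frac{4906}{6151}\right) = \frac{220}{423} - - \frac{28994846329}{36352902080} = \frac{220}{423} + \frac{28994846329}{36352902080} = \frac{20262458454767}{15377277579840}$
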